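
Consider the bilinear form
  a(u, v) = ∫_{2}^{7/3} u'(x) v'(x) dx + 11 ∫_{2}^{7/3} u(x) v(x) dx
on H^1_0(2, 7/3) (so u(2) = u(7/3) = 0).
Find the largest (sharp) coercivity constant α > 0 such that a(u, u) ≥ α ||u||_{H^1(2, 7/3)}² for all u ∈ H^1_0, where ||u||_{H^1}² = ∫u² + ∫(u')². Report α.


α = 1

Coercivity of a(·,·) on H^1_0(2, 7/3) means a(u, u) ≥ α ||u||_{H^1}² for every u ∈ H^1_0.
The interval has length L = 1/3, and Poincaré/coercivity depend only on L. Here a(u, u) = ∫(u')² + (11)·∫u².
Here c = 11 ≥ 1, so a(u,u) = ∫(u')² + c∫u² ≥ ∫(u')² + ∫u² = ||u||_{H^1}², i.e. α = 1 works. No larger α is possible: a(u,u) ≥ α||u||_{H^1}² means (1−α)∫(u')² ≥ (α−c)∫u², and for the modes u_n = sin(nπ(x−x₀)/L) (x₀ the left endpoint) one has ∫u_n²/∫(u_n')² = (L/(nπ))² → 0, so a(u_n,u_n)/||u_n||_{H^1}² → 1. Hence the optimal constant is α = 1.
Therefore α = 1.


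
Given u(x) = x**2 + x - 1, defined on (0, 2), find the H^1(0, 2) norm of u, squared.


||u||_{H^1}^2 = 152/5

The H^1 norm (squared) on an interval (0, L) is
  ||u||_{H^1}^2 = ∫_0^L u(x)^2 dx + ∫_0^L u'(x)^2 dx.
Compute u'(x) = 2*x + 1.
Then u(x)^2 = x**4 + 2*x**3 - x**2 - 2*x + 1 and u'(x)^2 = 4*x**2 + 4*x + 1.
Integrate each monomial from 0 to 2 using ∫_0^2 c·x^n dx = c·2^(n+1)/(n+1):
  ∫_0^2 u(x)^2 dx = ∫_0^2 (x^4 + 2*x^3 - x^2 - 2*x + 1) dx. Term by term:
    ∫_0^2 x^4 dx = 32/5;  ∫_0^2 2*x^3 dx = 8;  ∫_0^2 -x^2 dx = -8/3;
    ∫_0^2 -2*x dx = -4;  ∫_0^2 1 dx = 2.
  Sum: 32/5 + 8 − 8/3 − 4 + 2 = 146/15.
  ∫_0^2 u'(x)^2 dx = ∫_0^2 (4*x^2 + 4*x + 1) dx. Term by term:
    ∫_0^2 4*x^2 dx = 32/3;  ∫_0^2 4*x dx = 8;  ∫_0^2 1 dx = 2.
  Sum: 32/3 + 8 + 2 = 62/3.
Adding: ||u||_{H^1}^2 = 146/15 + 62/3 = 152/5.


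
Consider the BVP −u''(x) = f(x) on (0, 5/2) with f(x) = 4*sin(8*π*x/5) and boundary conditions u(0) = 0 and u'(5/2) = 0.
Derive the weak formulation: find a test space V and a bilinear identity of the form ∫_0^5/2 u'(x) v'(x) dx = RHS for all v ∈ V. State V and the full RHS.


V = {v ∈ H^1(0, 5/2) : v(0) = 0} (test functions vanish at x = 0 where u is specified); weak form: ∫_0^5/2 u'v' dx = ∫_0^5/2 (4*sin(8*π*x/5)) v dx for all v ∈ V.

Multiply both sides by a test function v and integrate from 0 to 5/2:
  ∫_0^5/2 −u''(x) v(x) dx = ∫_0^5/2 f(x) v(x) dx.
Integrate the LHS by parts once:
  ∫_0^5/2 −u'' v dx = −[u'(x) v(x)]_0^5/2 + ∫_0^5/2 u'(x) v'(x) dx.
Thus ∫_0^5/2 u'(x) v'(x) dx = ∫_0^5/2 f(x) v(x) dx + [u'(x) v(x)]_0^5/2.
Choose V so that boundary terms are either known or forced to vanish.
Mixed BC: u(0) = 0 (Dirichlet) and u'(5/2) = 0 (Neumann). Define V = {v ∈ H^1(0, 5/2) : v(0) = 0}. Then [u' v]_0^5/2 = u'(5/2)·v(5/2) − u'(0)·0 = 0.
Weak formulation: find u (satisfying any essential BC) such that ∫_0^5/2 u'(x) v'(x) dx = ∫_0^5/2 f v dx for all v ∈ V (Dirichlet at 0 absorbed into V; the Neumann datum at x = 5/2 is zero, so no boundary term remains).
Substituting f(x) = 4*sin(8*π*x/5), the right-hand side is ∫_0^5/2 (4*sin(8*π*x/5)) v dx.


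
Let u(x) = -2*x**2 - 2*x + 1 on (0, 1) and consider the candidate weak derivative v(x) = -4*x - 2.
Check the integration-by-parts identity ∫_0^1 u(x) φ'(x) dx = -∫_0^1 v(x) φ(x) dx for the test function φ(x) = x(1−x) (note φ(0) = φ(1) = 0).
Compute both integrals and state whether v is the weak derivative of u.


LHS = 2/3, RHS = 2/3. Yes, v = u' weakly.

u(x) = -2*x**2 - 2*x + 1, classical derivative u'(x) = -4*x - 2.
φ(x) = x(1−x), so φ'(x) = 1 - 2*x.
Note φ(0) = φ(1) = 0, so the boundary term u·φ vanishes.
LHS = ∫_0^1 u(x) φ'(x) dx = ∫_0^1 (4*x^3 + 2*x^2 - 4*x + 1) dx. Term by term:
  ∫_0^1 4*x^3 dx = 1;  ∫_0^1 2*x^2 dx = 2/3;  ∫_0^1 -4*x dx = -2;
  ∫_0^1 1 dx = 1.
Sum: 1 + 2/3 − 2 + 1 = 2/3.
So LHS = 2/3.
∫_0^1 v(x) φ(x) dx = ∫_0^1 (4*x^3 - 2*x^2 - 2*x) dx. Term by term:
  ∫_0^1 4*x^3 dx = 1;  ∫_0^1 -2*x^2 dx = -2/3;  ∫_0^1 -2*x dx = -1.
Sum: 1 − 2/3 − 1 = -2/3.
So RHS = -∫_0^1 v(x) φ(x) dx = 2/3.
LHS = RHS, so the identity holds for this test φ.
Moreover u is smooth here and v(x) = u'(x) = -4*x - 2 pointwise, so the identity holds for every test function. Hence v is the weak derivative of u.


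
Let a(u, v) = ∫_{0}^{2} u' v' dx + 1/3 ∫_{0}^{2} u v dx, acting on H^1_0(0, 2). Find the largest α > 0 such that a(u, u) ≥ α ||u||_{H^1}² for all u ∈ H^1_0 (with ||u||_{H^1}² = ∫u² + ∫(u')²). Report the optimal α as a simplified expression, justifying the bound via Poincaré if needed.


α = (4/3 + π^2)/(4 + π^2)

Coercivity of a(·,·) on H^1_0(0, 2) means a(u, u) ≥ α ||u||_{H^1}² for every u ∈ H^1_0.
The interval has length L = 2, and Poincaré/coercivity depend only on L. Here a(u, u) = ∫(u')² + (1/3)·∫u².
Here 0 < c = 1/3 < 1. The condition a(u,u) ≥ α||u||_{H^1}² reads (1−α)∫(u')² ≥ (α−c)∫u². Any admissible α is ≤ 1 (rapidly oscillating u have ∫u²/∫(u')² → 0), and α = 1 would force 0 ≥ (1−c)∫u², impossible since c < 1; so 1−α > 0. By the sharp Poincaré inequality on H^1_0 of an interval of length L, ∫(u')² ≥ (π/L)²∫u² with equality for the first sine mode sin(π(x−x₀)/L) (x₀ the left endpoint), so the inequality holds for all u iff (1−α)(π/L)² ≥ α − c, i.e. α ≤ ((π/L)² + c)/((π/L)² + 1) = (1 + c(L/π)²)/(1 + (L/π)²). With (π/L)² = π^2/4 and c = 1/3, the largest admissible constant is α = ((π/L)² + c)/((π/L)² + 1).
Simplifying, α = (4/3 + π^2)/(4 + π^2).


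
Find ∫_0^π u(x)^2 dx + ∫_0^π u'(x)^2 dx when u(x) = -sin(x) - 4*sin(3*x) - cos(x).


||u||_{H^1(0,π)}^2 = 82*π

u'(x) = sin(x) - cos(x) - 12*cos(3*x).
Expand u² and (u')² and integrate term by term on (0, π), using: for integers n ≥ 1, ∫_0^π sin²(nx) dx = ∫_0^π cos²(nx) dx = π/2; for n ≠ n', ∫_0^π sin(nx)sin(n'x) dx = ∫_0^π cos(nx)cos(n'x) dx = 0; and by product-to-sum, ∫_0^π sin(nx)cos(n'x) dx = ½∫_0^π [sin((n+n')x) + sin((n−n')x)] dx, which is 0 when n+n' is even and 2n/(n²−n'²) when n+n' is odd (it need not vanish on (0, π)).
  u² squared terms: (-1)²·∫cos(x)² dx = 1·π/2 = π/2;  (-1)²·∫sin(x)² dx = 1·π/2 = π/2;  (-4)²·∫sin(3x)² dx = 16·π/2 = 8*π.
  u² cross terms: 2·(-1)·(-1)·∫cos(x)·sin(x) dx = 2·(0) = 0;  2·(-1)·(-4)·∫cos(x)·sin(3x) dx = 8·(0) = 0;  2·(-1)·(-4)·∫sin(x)·sin(3x) dx = 8·(0) = 0.
  So ∫_0^π u² dx = π/2 + π/2 + 8*π + 0 + 0 + 0 = 9*π.
  (u')² squared terms: (-1)²·∫cos(x)² dx = 1·π/2 = π/2;  (-12)²·∫cos(3x)² dx = 144·π/2 = 72*π;  (1)²·∫sin(x)² dx = 1·π/2 = π/2.
  (u')² cross terms: 2·(-1)·(-12)·∫cos(x)·cos(3x) dx = 24·(0) = 0;  2·(-1)·(1)·∫cos(x)·sin(x) dx = -2·(0) = 0;  2·(-12)·(1)·∫cos(3x)·sin(x) dx = -24·(0) = 0.
  So ∫_0^π (u')² dx = π/2 + 72*π + π/2 + 0 + 0 + 0 = 73*π.
||u||_{H^1}^2 = (9*π) + (73*π) = 82*π.


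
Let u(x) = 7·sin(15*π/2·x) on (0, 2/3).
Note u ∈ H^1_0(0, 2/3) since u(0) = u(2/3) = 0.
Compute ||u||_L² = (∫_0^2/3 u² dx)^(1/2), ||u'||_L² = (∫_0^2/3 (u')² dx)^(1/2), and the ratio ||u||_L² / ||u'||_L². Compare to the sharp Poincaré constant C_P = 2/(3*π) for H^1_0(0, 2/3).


||u||_L² / ||u'||_L² = 2/(15*π) < C_P = 2/(3*π).

u(x) = 7·sin(15*π/2·x), so u'(x) = 105*π*cos(15*π*x/2)/2.
Writing u(x) = A·sin(kπx/L) with A = 7 and k = 5, use ∫_0^L sin²(kπx/L) dx = L/2 and ∫_0^L cos²(kπx/L) dx = L/2.
u² = 49·sin²(15*π/2·x) and (u')² = 11025*π^2/4·cos²(15*π/2·x), and each of sin², cos² integrates to L/2 = 1/3 over (0, 2/3).
∫_0^2/3 u² dx = 49/3, so ||u||_L² = 7*sqrt(3)/3.
∫_0^2/3 (u')² dx = 3675*π^2/4, so ||u'||_L² = 35*sqrt(3)*π/2.
Ratio ||u||_L² / ||u'||_L² = 2/(15*π).
Sharp Poincaré constant on H^1_0(0, 2/3) is C_P = L/π = 2/(3*π), achieved by sin(3*π/2·x).
This is the k = 5 harmonic; the ratio L/(kπ) is strictly less than C_P = L/π, consistent with the sharp inequality ||u||_L² ≤ C_P ||u'||_L².


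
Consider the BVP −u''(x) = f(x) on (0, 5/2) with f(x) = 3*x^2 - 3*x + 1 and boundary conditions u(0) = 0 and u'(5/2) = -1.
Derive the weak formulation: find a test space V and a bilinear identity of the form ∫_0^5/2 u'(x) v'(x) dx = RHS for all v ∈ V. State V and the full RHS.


V = {v ∈ H^1(0, 5/2) : v(0) = 0} (test functions vanish at x = 0 where u is specified); weak form: ∫_0^5/2 u'v' dx = ∫_0^5/2 (3*x^2 - 3*x + 1) v dx − v(5/2) for all v ∈ V.

Multiply both sides by a test function v and integrate from 0 to 5/2:
  ∫_0^5/2 −u''(x) v(x) dx = ∫_0^5/2 f(x) v(x) dx.
Integrate the LHS by parts once:
  ∫_0^5/2 −u'' v dx = −[u'(x) v(x)]_0^5/2 + ∫_0^5/2 u'(x) v'(x) dx.
Thus ∫_0^5/2 u'(x) v'(x) dx = ∫_0^5/2 f(x) v(x) dx + [u'(x) v(x)]_0^5/2.
Choose V so that boundary terms are either known or forced to vanish.
Mixed BC: u(0) = 0 (Dirichlet) and u'(5/2) = -1 (Neumann). Define V = {v ∈ H^1(0, 5/2) : v(0) = 0}. Then [u' v]_0^5/2 = u'(5/2)·v(5/2) − u'(0)·0 = − v(5/2).
Weak formulation: find u (satisfying any essential BC) such that ∫_0^5/2 u'(x) v'(x) dx = ∫_0^5/2 f v dx − v(5/2) for all v ∈ V (Dirichlet at 0 absorbed into V; Neumann datum at x = 5/2 contributes the boundary term).
Substituting f(x) = 3*x^2 - 3*x + 1, the right-hand side is ∫_0^5/2 (3*x^2 - 3*x + 1) v dx − v(5/2).


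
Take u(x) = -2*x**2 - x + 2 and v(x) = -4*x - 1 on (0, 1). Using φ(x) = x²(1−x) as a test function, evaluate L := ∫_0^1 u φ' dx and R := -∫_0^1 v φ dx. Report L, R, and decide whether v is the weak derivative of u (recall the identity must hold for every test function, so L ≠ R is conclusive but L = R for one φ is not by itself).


LHS = 17/60, RHS = 17/60. Yes, v = u' weakly.

u(x) = -2*x**2 - x + 2, classical derivative u'(x) = -4*x - 1.
φ(x) = x²(1−x), so φ'(x) = x*(2 - 3*x).
Note φ(0) = φ(1) = 0, so the boundary term u·φ vanishes.
LHS = ∫_0^1 u(x) φ'(x) dx = ∫_0^1 (6*x^4 - x^3 - 8*x^2 + 4*x) dx. Term by term:
  ∫_0^1 6*x^4 dx = 6/5;  ∫_0^1 -x^3 dx = -1/4;  ∫_0^1 -8*x^2 dx = -8/3;
  ∫_0^1 4*x dx = 2.
Sum: 6/5 − 1/4 − 8/3 + 2 = 17/60.
So LHS = 17/60.
∫_0^1 v(x) φ(x) dx = ∫_0^1 (4*x^4 - 3*x^3 - x^2) dx. Term by term:
  ∫_0^1 4*x^4 dx = 4/5;  ∫_0^1 -3*x^3 dx = -3/4;  ∫_0^1 -x^2 dx = -1/3.
Sum: 4/5 − 3/4 − 1/3 = -17/60.
So RHS = -∫_0^1 v(x) φ(x) dx = 17/60.
LHS = RHS, so the identity holds for this test φ.
Moreover u is smooth here and v(x) = u'(x) = -4*x - 1 pointwise, so the identity holds for every test function. Hence v is the weak derivative of u.


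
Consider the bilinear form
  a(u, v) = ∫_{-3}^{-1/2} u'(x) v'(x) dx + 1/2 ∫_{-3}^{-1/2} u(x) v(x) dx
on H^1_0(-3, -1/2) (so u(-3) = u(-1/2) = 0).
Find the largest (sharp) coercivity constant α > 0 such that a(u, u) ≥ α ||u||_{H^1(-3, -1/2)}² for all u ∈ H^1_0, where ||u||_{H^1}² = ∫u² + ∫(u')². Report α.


α = (25 + 8*π^2)/(2*(25 + 4*π^2))

Coercivity of a(·,·) on H^1_0(-3, -1/2) means a(u, u) ≥ α ||u||_{H^1}² for every u ∈ H^1_0.
The interval has length L = 5/2, and Poincaré/coercivity depend only on L. Here a(u, u) = ∫(u')² + (1/2)·∫u².
Here 0 < c = 1/2 < 1. The condition a(u,u) ≥ α||u||_{H^1}² reads (1−α)∫(u')² ≥ (α−c)∫u². Any admissible α is ≤ 1 (rapidly oscillating u have ∫u²/∫(u')² → 0), and α = 1 would force 0 ≥ (1−c)∫u², impossible since c < 1; so 1−α > 0. By the sharp Poincaré inequality on H^1_0 of an interval of length L, ∫(u')² ≥ (π/L)²∫u² with equality for the first sine mode sin(π(x−x₀)/L) (x₀ the left endpoint), so the inequality holds for all u iff (1−α)(π/L)² ≥ α − c, i.e. α ≤ ((π/L)² + c)/((π/L)² + 1) = (1 + c(L/π)²)/(1 + (L/π)²). With (π/L)² = 4*π^2/25 and c = 1/2, the largest admissible constant is α = ((π/L)² + c)/((π/L)² + 1).
Simplifying, α = (25 + 8*π^2)/(2*(25 + 4*π^2)).


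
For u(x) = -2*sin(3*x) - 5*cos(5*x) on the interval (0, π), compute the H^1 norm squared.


||u||_{H^1(0,π)}^2 = 345*π

u'(x) = 25*sin(5*x) - 6*cos(3*x).
Expand u² and (u')² and integrate term by term on (0, π), using: for integers n ≥ 1, ∫_0^π sin²(nx) dx = ∫_0^π cos²(nx) dx = π/2; for n ≠ n', ∫_0^π sin(nx)sin(n'x) dx = ∫_0^π cos(nx)cos(n'x) dx = 0; and by product-to-sum, ∫_0^π sin(nx)cos(n'x) dx = ½∫_0^π [sin((n+n')x) + sin((n−n')x)] dx, which is 0 when n+n' is even and 2n/(n²−n'²) when n+n' is odd (it need not vanish on (0, π)).
  u² squared terms: (-5)²·∫cos(5x)² dx = 25·π/2 = 25*π/2;  (-2)²·∫sin(3x)² dx = 4·π/2 = 2*π.
  u² cross terms: 2·(-5)·(-2)·∫cos(5x)·sin(3x) dx = 20·(0) = 0.
  So ∫_0^π u² dx = 25*π/2 + 2*π + 0 = 29*π/2.
  (u')² squared terms: (-6)²·∫cos(3x)² dx = 36·π/2 = 18*π;  (25)²·∫sin(5x)² dx = 625·π/2 = 625*π/2.
  (u')² cross terms: 2·(-6)·(25)·∫cos(3x)·sin(5x) dx = -300·(0) = 0.
  So ∫_0^π (u')² dx = 18*π + 625*π/2 + 0 = 661*π/2.
||u||_{H^1}^2 = (29*π/2) + (661*π/2) = 345*π.


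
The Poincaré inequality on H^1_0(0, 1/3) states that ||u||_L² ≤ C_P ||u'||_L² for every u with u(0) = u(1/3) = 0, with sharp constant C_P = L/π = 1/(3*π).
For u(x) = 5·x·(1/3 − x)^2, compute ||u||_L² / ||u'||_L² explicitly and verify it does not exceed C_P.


||u||_L² / ||u'||_L² = sqrt(14)/42 < C_P = 1/(3*π).

u(x) = 5·x·(1/3 − x)^2, so u'(x) = 15*x^2 - 20*x/3 + 5/9.
u(x) = 5·x·(1/3 − x)^2 vanishes at x = 0 and x = 1/3, so u ∈ H^1_0(0, 1/3). Differentiate via the product rule and integrate the resulting polynomials term by term.
  ∫_0^1/3 u² dx = ∫_0^1/3 (25*x^6 - 100*x^5/3 + 50*x^4/3 - 100*x^3/27 + 25*x^2/81) dx. Term by term:
    ∫_0^1/3 25*x^6 dx = 25/15309;  ∫_0^1/3 -100*x^5/3 dx = -50/6561;  ∫_0^1/3 50*x^4/3 dx = 10/729;
    ∫_0^1/3 -100*x^3/27 dx = -25/2187;  ∫_0^1/3 25*x^2/81 dx = 25/6561.
  Sum: 25/15309 − 50/6561 + 10/729 − 25/2187 + 25/6561 = 5/45927.
  ∫_0^1/3 (u')² dx = ∫_0^1/3 (225*x^4 - 200*x^3 + 550*x^2/9 - 200*x/27 + 25/81) dx. Term by term:
    ∫_0^1/3 225*x^4 dx = 5/27;  ∫_0^1/3 -200*x^3 dx = -50/81;  ∫_0^1/3 550*x^2/9 dx = 550/729;
    ∫_0^1/3 -200*x/27 dx = -100/243;  ∫_0^1/3 25/81 dx = 25/243.
  Sum: 5/27 − 50/81 + 550/729 − 100/243 + 25/243 = 10/729.
∫_0^1/3 u² dx = 5/45927, so ||u||_L² = sqrt(35)/567.
∫_0^1/3 (u')² dx = 10/729, so ||u'||_L² = sqrt(10)/27.
Ratio ||u||_L² / ||u'||_L² = sqrt(14)/42.
Sharp Poincaré constant on H^1_0(0, 1/3) is C_P = L/π = 1/(3*π), achieved by sin(3*π·x).
A polynomial bump cannot attain the sharp Poincaré constant (only the first sine eigenfunction does), so the ratio is strictly less than C_P, consistent with ||u||_L² ≤ C_P ||u'||_L².


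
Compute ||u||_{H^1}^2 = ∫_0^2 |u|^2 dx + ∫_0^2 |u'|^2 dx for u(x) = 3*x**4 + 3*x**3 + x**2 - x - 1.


||u||_{H^1}^2 = 246072/35

The H^1 norm (squared) on an interval (0, L) is
  ||u||_{H^1}^2 = ∫_0^L u(x)^2 dx + ∫_0^L u'(x)^2 dx.
Compute u'(x) = 12*x**3 + 9*x**2 + 2*x - 1.
Then u(x)^2 = 9*x**8 + 18*x**7 + 15*x**6 - 11*x**4 - 8*x**3 - x**2 + 2*x + 1 and u'(x)^2 = 144*x**6 + 216*x**5 + 129*x**4 + 12*x**3 - 14*x**2 - 4*x + 1.
Integrate each monomial from 0 to 2 using ∫_0^2 c·x^n dx = c·2^(n+1)/(n+1):
  ∫_0^2 u(x)^2 dx = ∫_0^2 (9*x^8 + 18*x^7 + 15*x^6 - 11*x^4 - 8*x^3 - x^2 + 2*x + 1) dx. Term by term:
    ∫_0^2 9*x^8 dx = 512;  ∫_0^2 18*x^7 dx = 576;  ∫_0^2 15*x^6 dx = 1920/7;
    ∫_0^2 -11*x^4 dx = -352/5;  ∫_0^2 -8*x^3 dx = -32;  ∫_0^2 -x^2 dx = -8/3;
    ∫_0^2 2*x dx = 4;  ∫_0^2 1 dx = 2.
  Sum: 512 + 576 + 1920/7 − 352/5 − 32 − 8/3 + 4 + 2 = 132638/105.
  ∫_0^2 u'(x)^2 dx = ∫_0^2 (144*x^6 + 216*x^5 + 129*x^4 + 12*x^3 - 14*x^2 - 4*x + 1) dx. Term by term:
    ∫_0^2 144*x^6 dx = 18432/7;  ∫_0^2 216*x^5 dx = 2304;  ∫_0^2 129*x^4 dx = 4128/5;
    ∫_0^2 12*x^3 dx = 48;  ∫_0^2 -14*x^2 dx = -112/3;  ∫_0^2 -4*x dx = -8;
    ∫_0^2 1 dx = 2.
  Sum: 18432/7 + 2304 + 4128/5 + 48 − 112/3 − 8 + 2 = 605578/105.
Adding: ||u||_{H^1}^2 = 132638/105 + 605578/105 = 246072/35.


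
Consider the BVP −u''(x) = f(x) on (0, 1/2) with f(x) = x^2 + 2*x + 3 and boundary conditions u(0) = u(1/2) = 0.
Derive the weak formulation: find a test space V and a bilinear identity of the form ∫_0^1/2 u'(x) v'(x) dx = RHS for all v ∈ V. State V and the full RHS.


V = H^1_0(0, 1/2) (so v(0) = v(1/2) = 0); weak form: ∫_0^1/2 u'v' dx = ∫_0^1/2 (x^2 + 2*x + 3) v dx for all v ∈ V.

Multiply both sides by a test function v and integrate from 0 to 1/2:
  ∫_0^1/2 −u''(x) v(x) dx = ∫_0^1/2 f(x) v(x) dx.
Integrate the LHS by parts once:
  ∫_0^1/2 −u'' v dx = −[u'(x) v(x)]_0^1/2 + ∫_0^1/2 u'(x) v'(x) dx.
Thus ∫_0^1/2 u'(x) v'(x) dx = ∫_0^1/2 f(x) v(x) dx + [u'(x) v(x)]_0^1/2.
Choose V so that boundary terms are either known or forced to vanish.
u is Dirichlet: u(0) = u(1/2) = 0. Let V = H^1_0(0, 1/2); then v(0) = v(1/2) = 0, and [u' v]_0^1/2 = 0.
Weak formulation: find u (satisfying any essential BC) such that ∫_0^1/2 u'(x) v'(x) dx = ∫_0^1/2 f v dx for all v ∈ V.
Substituting f(x) = x^2 + 2*x + 3, the right-hand side is ∫_0^1/2 (x^2 + 2*x + 3) v dx.


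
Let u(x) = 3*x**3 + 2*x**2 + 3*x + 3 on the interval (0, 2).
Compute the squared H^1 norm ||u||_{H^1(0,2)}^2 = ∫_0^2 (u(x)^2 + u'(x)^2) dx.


||u||_{H^1}^2 = 180856/105

The H^1 norm (squared) on an interval (0, L) is
  ||u||_{H^1}^2 = ∫_0^L u(x)^2 dx + ∫_0^L u'(x)^2 dx.
Compute u'(x) = 9*x**2 + 4*x + 3.
Then u(x)^2 = 9*x**6 + 12*x**5 + 22*x**4 + 30*x**3 + 21*x**2 + 18*x + 9 and u'(x)^2 = 81*x**4 + 72*x**3 + 70*x**2 + 24*x + 9.
Integrate each monomial from 0 to 2 using ∫_0^2 c·x^n dx = c·2^(n+1)/(n+1):
  ∫_0^2 u(x)^2 dx = ∫_0^2 (9*x^6 + 12*x^5 + 22*x^4 + 30*x^3 + 21*x^2 + 18*x + 9) dx. Term by term:
    ∫_0^2 9*x^6 dx = 1152/7;  ∫_0^2 12*x^5 dx = 128;  ∫_0^2 22*x^4 dx = 704/5;
    ∫_0^2 30*x^3 dx = 120;  ∫_0^2 21*x^2 dx = 56;  ∫_0^2 18*x dx = 36;
    ∫_0^2 9 dx = 18.
  Sum: 1152/7 + 128 + 704/5 + 120 + 56 + 36 + 18 = 23218/35.
  ∫_0^2 u'(x)^2 dx = ∫_0^2 (81*x^4 + 72*x^3 + 70*x^2 + 24*x + 9) dx. Term by term:
    ∫_0^2 81*x^4 dx = 2592/5;  ∫_0^2 72*x^3 dx = 288;  ∫_0^2 70*x^2 dx = 560/3;
    ∫_0^2 24*x dx = 48;  ∫_0^2 9 dx = 18.
  Sum: 2592/5 + 288 + 560/3 + 48 + 18 = 15886/15.
Adding: ||u||_{H^1}^2 = 23218/35 + 15886/15 = 180856/105.


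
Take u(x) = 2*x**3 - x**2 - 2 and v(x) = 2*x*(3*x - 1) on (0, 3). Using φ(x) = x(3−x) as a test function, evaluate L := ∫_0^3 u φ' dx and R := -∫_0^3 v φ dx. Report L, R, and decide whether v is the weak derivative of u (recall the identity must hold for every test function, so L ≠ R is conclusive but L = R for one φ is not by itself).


LHS = -297/5, RHS = -297/5. Yes, v = u' weakly.

u(x) = 2*x**3 - x**2 - 2, classical derivative u'(x) = 6*x**2 - 2*x.
φ(x) = x(3−x), so φ'(x) = 3 - 2*x.
Note φ(0) = φ(3) = 0, so the boundary term u·φ vanishes.
LHS = ∫_0^3 u(x) φ'(x) dx = ∫_0^3 (-4*x^4 + 8*x^3 - 3*x^2 + 4*x - 6) dx. Term by term:
  ∫_0^3 -4*x^4 dx = -972/5;  ∫_0^3 8*x^3 dx = 162;  ∫_0^3 -3*x^2 dx = -27;
  ∫_0^3 4*x dx = 18;  ∫_0^3 -6 dx = -18.
Sum: -972/5 + 162 − 27 + 18 − 18 = -297/5.
So LHS = -297/5.
∫_0^3 v(x) φ(x) dx = ∫_0^3 (-6*x^4 + 20*x^3 - 6*x^2) dx. Term by term:
  ∫_0^3 -6*x^4 dx = -1458/5;  ∫_0^3 20*x^3 dx = 405;  ∫_0^3 -6*x^2 dx = -54.
Sum: -1458/5 + 405 − 54 = 297/5.
So RHS = -∫_0^3 v(x) φ(x) dx = -297/5.
LHS = RHS, so the identity holds for this test φ.
Moreover u is smooth here and v(x) = u'(x) = 6*x**2 - 2*x pointwise, so the identity holds for every test function. Hence v is the weak derivative of u.


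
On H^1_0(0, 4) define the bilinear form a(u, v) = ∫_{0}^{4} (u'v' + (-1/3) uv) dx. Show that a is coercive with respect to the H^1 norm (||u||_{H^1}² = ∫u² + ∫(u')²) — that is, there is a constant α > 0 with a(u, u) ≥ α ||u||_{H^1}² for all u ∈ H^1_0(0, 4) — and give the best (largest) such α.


α = (-16/3 + π^2)/(π^2 + 16)

Coercivity of a(·,·) on H^1_0(0, 4) means a(u, u) ≥ α ||u||_{H^1}² for every u ∈ H^1_0.
The interval has length L = 4, and Poincaré/coercivity depend only on L. Here a(u, u) = ∫(u')² + (-1/3)·∫u².
Here c = -1/3 < 0 with |c| < (π/L)² = π^2/16, so coercivity still holds. The condition a(u,u) ≥ α||u||_{H^1}² reads (1−α)∫(u')² ≥ (α−c)∫u². Any admissible α is ≤ 1 (rapidly oscillating u have ∫u²/∫(u')² → 0), and α = 1 would force 0 ≥ (1−c)∫u², impossible since c < 1; so 1−α > 0. By the sharp Poincaré inequality on H^1_0 of an interval of length L, ∫(u')² ≥ (π/L)²∫u² with equality for the first sine mode sin(π(x−x₀)/L) (x₀ the left endpoint), so the inequality holds for all u iff (1−α)(π/L)² ≥ α − c, i.e. α ≤ ((π/L)² + c)/((π/L)² + 1) = (1 + c(L/π)²)/(1 + (L/π)²). (Direct route, valid since c ≤ 0: Poincaré gives c∫u² ≥ c(L/π)²∫(u')², so a(u,u) ≥ (1 + c(L/π)²)∫(u')², while ||u||_{H^1}² ≤ (1 + (L/π)²)∫(u')²; dividing yields the same α.) With (π/L)² = π^2/16 and c = -1/3, the largest admissible constant is α = ((π/L)² + c)/((π/L)² + 1).
Simplifying, α = (-16/3 + π^2)/(π^2 + 16).


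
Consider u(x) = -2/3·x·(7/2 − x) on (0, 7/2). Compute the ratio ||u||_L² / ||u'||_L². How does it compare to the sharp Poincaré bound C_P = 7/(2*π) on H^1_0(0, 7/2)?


||u||_L² / ||u'||_L² = 7*sqrt(10)/20 < C_P = 7/(2*π).

u(x) = -2/3·x·(7/2 − x), so u'(x) = 4*x/3 - 7/3.
u(x) = -2/3·x·(7/2 − x) vanishes at x = 0 and x = 7/2, so u ∈ H^1_0(0, 7/2). Differentiate via the product rule and integrate the resulting polynomials term by term.
  ∫_0^7/2 u² dx = ∫_0^7/2 (4*x^4/9 - 28*x^3/9 + 49*x^2/9) dx. Term by term:
    ∫_0^7/2 4*x^4/9 dx = 16807/360;  ∫_0^7/2 -28*x^3/9 dx = -16807/144;  ∫_0^7/2 49*x^2/9 dx = 16807/216.
  Sum: 16807/360 − 16807/144 + 16807/216 = 16807/2160.
  ∫_0^7/2 (u')² dx = ∫_0^7/2 (16*x^2/9 - 56*x/9 + 49/9) dx. Term by term:
    ∫_0^7/2 16*x^2/9 dx = 686/27;  ∫_0^7/2 -56*x/9 dx = -343/9;  ∫_0^7/2 49/9 dx = 343/18.
  Sum: 686/27 − 343/9 + 343/18 = 343/54.
∫_0^7/2 u² dx = 16807/2160, so ||u||_L² = 49*sqrt(105)/180.
∫_0^7/2 (u')² dx = 343/54, so ||u'||_L² = 7*sqrt(42)/18.
Ratio ||u||_L² / ||u'||_L² = 7*sqrt(10)/20.
Sharp Poincaré constant on H^1_0(0, 7/2) is C_P = L/π = 7/(2*π), achieved by sin(2*π/7·x).
A polynomial bump cannot attain the sharp Poincaré constant (only the first sine eigenfunction does), so the ratio is strictly less than C_P, consistent with ||u||_L² ≤ C_P ||u'||_L².


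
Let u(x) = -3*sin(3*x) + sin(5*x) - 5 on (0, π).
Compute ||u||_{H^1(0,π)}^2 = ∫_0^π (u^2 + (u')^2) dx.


||u||_{H^1(0,π)}^2 = 16 + 83*π

u'(x) = -9*cos(3*x) + 5*cos(5*x).
Expand u² and (u')² and integrate term by term on (0, π), using: for integers n ≥ 1, ∫_0^π sin²(nx) dx = ∫_0^π cos²(nx) dx = π/2; for n ≠ n', ∫_0^π sin(nx)sin(n'x) dx = ∫_0^π cos(nx)cos(n'x) dx = 0; and by product-to-sum, ∫_0^π sin(nx)cos(n'x) dx = ½∫_0^π [sin((n+n')x) + sin((n−n')x)] dx, which is 0 when n+n' is even and 2n/(n²−n'²) when n+n' is odd (it need not vanish on (0, π)). For the constant mode: ∫_0^π 1 dx = π, ∫_0^π cos(nx) dx = 0, ∫_0^π sin(nx) dx = (1−(−1)^n)/n.
  u² squared terms: (-5)²·∫1 dx = 25·π = 25*π;  (-3)²·∫sin(3x)² dx = 9·π/2 = 9*π/2;  (1)²·∫sin(5x)² dx = 1·π/2 = π/2.
  u² cross terms: 2·(-5)·(-3)·∫1·sin(3x) dx = 30·(2/3) = 20;  2·(-5)·(1)·∫1·sin(5x) dx = -10·(2/5) = -4;  2·(-3)·(1)·∫sin(3x)·sin(5x) dx = -6·(0) = 0.
  So ∫_0^π u² dx = 25*π + 9*π/2 + π/2 + 20 − 4 + 0 = 16 + 30*π.
  (u')² squared terms: (-9)²·∫cos(3x)² dx = 81·π/2 = 81*π/2;  (5)²·∫cos(5x)² dx = 25·π/2 = 25*π/2.
  (u')² cross terms: 2·(-9)·(5)·∫cos(3x)·cos(5x) dx = -90·(0) = 0.
  So ∫_0^π (u')² dx = 81*π/2 + 25*π/2 + 0 = 53*π.
||u||_{H^1}^2 = (16 + 30*π) + (53*π) = 16 + 83*π.


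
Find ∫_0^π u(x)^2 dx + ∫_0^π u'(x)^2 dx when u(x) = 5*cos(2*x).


||u||_{H^1(0,π)}^2 = 125*π/2

u'(x) = -10*sin(2*x).
Expand u² and (u')² and integrate term by term on (0, π), using: for integers n ≥ 1, ∫_0^π sin²(nx) dx = ∫_0^π cos²(nx) dx = π/2; for n ≠ n', ∫_0^π sin(nx)sin(n'x) dx = ∫_0^π cos(nx)cos(n'x) dx = 0; and by product-to-sum, ∫_0^π sin(nx)cos(n'x) dx = ½∫_0^π [sin((n+n')x) + sin((n−n')x)] dx, which is 0 when n+n' is even and 2n/(n²−n'²) when n+n' is odd (it need not vanish on (0, π)).
  u² squared terms: (5)²·∫cos(2x)² dx = 25·π/2 = 25*π/2.
  So ∫_0^π u² dx = 25*π/2.
  (u')² squared terms: (-10)²·∫sin(2x)² dx = 100·π/2 = 50*π.
  So ∫_0^π (u')² dx = 50*π.
||u||_{H^1}^2 = (25*π/2) + (50*π) = 125*π/2.


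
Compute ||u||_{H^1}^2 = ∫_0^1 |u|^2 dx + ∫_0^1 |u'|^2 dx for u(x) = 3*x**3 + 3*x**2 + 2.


||u||_{H^1}^2 = 506/7

The H^1 norm (squared) on an interval (0, L) is
  ||u||_{H^1}^2 = ∫_0^L u(x)^2 dx + ∫_0^L u'(x)^2 dx.
Compute u'(x) = 9*x**2 + 6*x.
Then u(x)^2 = 9*x**6 + 18*x**5 + 9*x**4 + 12*x**3 + 12*x**2 + 4 and u'(x)^2 = 81*x**4 + 108*x**3 + 36*x**2.
Integrate each monomial from 0 to 1 using ∫_0^1 c·x^n dx = c·1^(n+1)/(n+1):
  ∫_0^1 u(x)^2 dx = ∫_0^1 (9*x^6 + 18*x^5 + 9*x^4 + 12*x^3 + 12*x^2 + 4) dx. Term by term:
    ∫_0^1 9*x^6 dx = 9/7;  ∫_0^1 18*x^5 dx = 3;  ∫_0^1 9*x^4 dx = 9/5;
    ∫_0^1 12*x^3 dx = 3;  ∫_0^1 12*x^2 dx = 4;  ∫_0^1 4 dx = 4.
  Sum: 9/7 + 3 + 9/5 + 3 + 4 + 4 = 598/35.
  ∫_0^1 u'(x)^2 dx = ∫_0^1 (81*x^4 + 108*x^3 + 36*x^2) dx. Term by term:
    ∫_0^1 81*x^4 dx = 81/5;  ∫_0^1 108*x^3 dx = 27;  ∫_0^1 36*x^2 dx = 12.
  Sum: 81/5 + 27 + 12 = 276/5.
Adding: ||u||_{H^1}^2 = 598/35 + 276/5 = 506/7.


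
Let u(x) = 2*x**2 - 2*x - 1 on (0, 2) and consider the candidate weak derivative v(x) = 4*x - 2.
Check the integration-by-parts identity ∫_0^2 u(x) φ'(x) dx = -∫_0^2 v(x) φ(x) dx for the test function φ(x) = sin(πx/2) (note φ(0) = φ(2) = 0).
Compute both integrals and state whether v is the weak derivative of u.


LHS = -8/π, RHS = -8/π. Yes, v = u' weakly.

u(x) = 2*x**2 - 2*x - 1, classical derivative u'(x) = 4*x - 2.
φ(x) = sin(πx/2), so φ'(x) = π*cos(π*x/2)/2.
Note φ(0) = φ(2) = 0, so the boundary term u·φ vanishes.
LHS = ∫_0^2 u(x) φ'(x) dx = ∫_0^2 (π*x^2*cos(π*x/2) - π*x*cos(π*x/2) - π*cos(π*x/2)/2) dx. Term by term:
  ∫_0^2 -π*cos(π*x/2)/2 dx = 0;  ∫_0^2 π*x^2*cos(π*x/2) dx = -16/π;  ∫_0^2 -π*x*cos(π*x/2) dx = 8/π.
Sum: 0 − 16/π + 8/π = -8/π.
So LHS = -8/π.
∫_0^2 v(x) φ(x) dx = ∫_0^2 (4*x*sin(π*x/2) - 2*sin(π*x/2)) dx. Term by term:
  ∫_0^2 -2*sin(π*x/2) dx = -8/π;  ∫_0^2 4*x*sin(π*x/2) dx = 16/π.
Sum: -8/π + 16/π = 8/π.
So RHS = -∫_0^2 v(x) φ(x) dx = -8/π.
LHS = RHS, so the identity holds for this test φ.
Moreover u is smooth here and v(x) = u'(x) = 4*x - 2 pointwise, so the identity holds for every test function. Hence v is the weak derivative of u.


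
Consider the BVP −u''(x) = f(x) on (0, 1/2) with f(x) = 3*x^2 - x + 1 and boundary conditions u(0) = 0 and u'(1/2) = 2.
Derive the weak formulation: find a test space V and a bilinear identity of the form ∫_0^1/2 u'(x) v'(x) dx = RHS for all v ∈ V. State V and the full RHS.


V = {v ∈ H^1(0, 1/2) : v(0) = 0} (test functions vanish at x = 0 where u is specified); weak form: ∫_0^1/2 u'v' dx = ∫_0^1/2 (3*x^2 - x + 1) v dx + 2·v(1/2) for all v ∈ V.

Multiply both sides by a test function v and integrate from 0 to 1/2:
  ∫_0^1/2 −u''(x) v(x) dx = ∫_0^1/2 f(x) v(x) dx.
Integrate the LHS by parts once:
  ∫_0^1/2 −u'' v dx = −[u'(x) v(x)]_0^1/2 + ∫_0^1/2 u'(x) v'(x) dx.
Thus ∫_0^1/2 u'(x) v'(x) dx = ∫_0^1/2 f(x) v(x) dx + [u'(x) v(x)]_0^1/2.
Choose V so that boundary terms are either known or forced to vanish.
Mixed BC: u(0) = 0 (Dirichlet) and u'(1/2) = 2 (Neumann). Define V = {v ∈ H^1(0, 1/2) : v(0) = 0}. Then [u' v]_0^1/2 = u'(1/2)·v(1/2) − u'(0)·0 = 2·v(1/2).
Weak formulation: find u (satisfying any essential BC) such that ∫_0^1/2 u'(x) v'(x) dx = ∫_0^1/2 f v dx + 2·v(1/2) for all v ∈ V (Dirichlet at 0 absorbed into V; Neumann datum at x = 1/2 contributes the boundary term).
Substituting f(x) = 3*x^2 - x + 1, the right-hand side is ∫_0^1/2 (3*x^2 - x + 1) v dx + 2·v(1/2).


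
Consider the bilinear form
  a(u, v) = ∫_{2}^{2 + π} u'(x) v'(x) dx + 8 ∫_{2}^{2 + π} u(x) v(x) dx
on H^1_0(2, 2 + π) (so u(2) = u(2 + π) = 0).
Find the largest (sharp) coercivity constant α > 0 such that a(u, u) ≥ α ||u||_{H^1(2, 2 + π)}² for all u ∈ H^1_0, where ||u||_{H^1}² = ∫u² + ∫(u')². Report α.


α = 1

Coercivity of a(·,·) on H^1_0(2, 2 + π) means a(u, u) ≥ α ||u||_{H^1}² for every u ∈ H^1_0.
The interval has length L = π, and Poincaré/coercivity depend only on L. Here a(u, u) = ∫(u')² + (8)·∫u².
Here c = 8 ≥ 1, so a(u,u) = ∫(u')² + c∫u² ≥ ∫(u')² + ∫u² = ||u||_{H^1}², i.e. α = 1 works. No larger α is possible: a(u,u) ≥ α||u||_{H^1}² means (1−α)∫(u')² ≥ (α−c)∫u², and for the modes u_n = sin(nπ(x−x₀)/L) (x₀ the left endpoint) one has ∫u_n²/∫(u_n')² = (L/(nπ))² → 0, so a(u_n,u_n)/||u_n||_{H^1}² → 1. Hence the optimal constant is α = 1.
Therefore α = 1.


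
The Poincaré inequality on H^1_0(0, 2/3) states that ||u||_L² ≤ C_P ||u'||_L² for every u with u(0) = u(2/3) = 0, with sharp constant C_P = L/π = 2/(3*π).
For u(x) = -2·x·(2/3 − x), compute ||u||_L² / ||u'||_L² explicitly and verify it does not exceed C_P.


||u||_L² / ||u'||_L² = sqrt(10)/15 < C_P = 2/(3*π).

u(x) = -2·x·(2/3 − x), so u'(x) = 4*x - 4/3.
u(x) = -2·x·(2/3 − x) vanishes at x = 0 and x = 2/3, so u ∈ H^1_0(0, 2/3). Differentiate via the product rule and integrate the resulting polynomials term by term.
  ∫_0^2/3 u² dx = ∫_0^2/3 (4*x^4 - 16*x^3/3 + 16*x^2/9) dx. Term by term:
    ∫_0^2/3 4*x^4 dx = 128/1215;  ∫_0^2/3 -16*x^3/3 dx = -64/243;  ∫_0^2/3 16*x^2/9 dx = 128/729.
  Sum: 128/1215 − 64/243 + 128/729 = 64/3645.
  ∫_0^2/3 (u')² dx = ∫_0^2/3 (16*x^2 - 32*x/3 + 16/9) dx. Term by term:
    ∫_0^2/3 16*x^2 dx = 128/81;  ∫_0^2/3 -32*x/3 dx = -64/27;  ∫_0^2/3 16/9 dx = 32/27.
  Sum: 128/81 − 64/27 + 32/27 = 32/81.
∫_0^2/3 u² dx = 64/3645, so ||u||_L² = 8*sqrt(5)/135.
∫_0^2/3 (u')² dx = 32/81, so ||u'||_L² = 4*sqrt(2)/9.
Ratio ||u||_L² / ||u'||_L² = sqrt(10)/15.
Sharp Poincaré constant on H^1_0(0, 2/3) is C_P = L/π = 2/(3*π), achieved by sin(3*π/2·x).
A polynomial bump cannot attain the sharp Poincaré constant (only the first sine eigenfunction does), so the ratio is strictly less than C_P, consistent with ||u||_L² ≤ C_P ||u'||_L².


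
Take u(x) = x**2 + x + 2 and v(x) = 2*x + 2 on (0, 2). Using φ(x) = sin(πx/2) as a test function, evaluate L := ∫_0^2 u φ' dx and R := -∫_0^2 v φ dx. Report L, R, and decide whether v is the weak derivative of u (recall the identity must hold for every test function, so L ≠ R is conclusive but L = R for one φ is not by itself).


LHS = -12/π, RHS = -16/π. No, v is not the weak derivative of u.

u(x) = x**2 + x + 2, classical derivative u'(x) = 2*x + 1.
φ(x) = sin(πx/2), so φ'(x) = π*cos(π*x/2)/2.
Note φ(0) = φ(2) = 0, so the boundary term u·φ vanishes.
LHS = ∫_0^2 u(x) φ'(x) dx = ∫_0^2 (π*x^2*cos(π*x/2)/2 + π*x*cos(π*x/2)/2 + π*cos(π*x/2)) dx. Term by term:
  ∫_0^2 π*cos(π*x/2) dx = 0;  ∫_0^2 π*x*cos(π*x/2)/2 dx = -4/π;  ∫_0^2 π*x^2*cos(π*x/2)/2 dx = -8/π.
Sum: 0 − 4/π − 8/π = -12/π.
So LHS = -12/π.
∫_0^2 v(x) φ(x) dx = ∫_0^2 (2*x*sin(π*x/2) + 2*sin(π*x/2)) dx. Term by term:
  ∫_0^2 2*sin(π*x/2) dx = 8/π;  ∫_0^2 2*x*sin(π*x/2) dx = 8/π.
Sum: 8/π + 8/π = 16/π.
So RHS = -∫_0^2 v(x) φ(x) dx = -16/π.
LHS − RHS = 4/π ≠ 0, so the identity fails.
(For a valid weak derivative the identity must hold for EVERY test function, in particular this one. The failure shows v is NOT the weak derivative of u.)
Correct weak derivative would be u'(x) = 2*x + 1.


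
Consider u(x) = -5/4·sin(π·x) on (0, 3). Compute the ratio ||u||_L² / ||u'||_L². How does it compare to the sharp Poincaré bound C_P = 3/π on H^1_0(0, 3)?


||u||_L² / ||u'||_L² = 1/π < C_P = 3/π.

u(x) = -5/4·sin(π·x), so u'(x) = -5*π*cos(π*x)/4.
Writing u(x) = A·sin(kπx/L) with A = -5/4 and k = 3, use ∫_0^L sin²(kπx/L) dx = L/2 and ∫_0^L cos²(kπx/L) dx = L/2.
u² = 25/16·sin²(π·x) and (u')² = 25*π^2/16·cos²(π·x), and each of sin², cos² integrates to L/2 = 3/2 over (0, 3).
∫_0^3 u² dx = 75/32, so ||u||_L² = 5*sqrt(6)/8.
∫_0^3 (u')² dx = 75*π^2/32, so ||u'||_L² = 5*sqrt(6)*π/8.
Ratio ||u||_L² / ||u'||_L² = 1/π.
Sharp Poincaré constant on H^1_0(0, 3) is C_P = L/π = 3/π, achieved by sin(π/3·x).
This is the k = 3 harmonic; the ratio L/(kπ) is strictly less than C_P = L/π, consistent with the sharp inequality ||u||_L² ≤ C_P ||u'||_L².


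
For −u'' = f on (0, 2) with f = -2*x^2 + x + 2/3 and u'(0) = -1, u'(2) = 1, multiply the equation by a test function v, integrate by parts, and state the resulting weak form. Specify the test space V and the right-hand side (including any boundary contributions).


V = H^1(0, 2) (v unrestricted at boundary; u is determined up to an additive constant); weak form: ∫_0^2 u'v' dx = ∫_0^2 (-2*x^2 + x + 2/3) v dx + v(2) + v(0) for all v ∈ V.

Multiply both sides by a test function v and integrate from 0 to 2:
  ∫_0^2 −u''(x) v(x) dx = ∫_0^2 f(x) v(x) dx.
Integrate the LHS by parts once:
  ∫_0^2 −u'' v dx = −[u'(x) v(x)]_0^2 + ∫_0^2 u'(x) v'(x) dx.
Thus ∫_0^2 u'(x) v'(x) dx = ∫_0^2 f(x) v(x) dx + [u'(x) v(x)]_0^2.
Choose V so that boundary terms are either known or forced to vanish.
u has inhomogeneous Neumann u'(0) = -1, u'(2) = 1. [u' v]_0^2 = (1)·v(2) − (-1)·v(0) = v(2) + v(0). Take V = H^1(0, 2); boundary term becomes part of RHS.
Weak formulation: find u (satisfying any essential BC) such that ∫_0^2 u'(x) v'(x) dx = ∫_0^2 f v dx + v(2) + v(0) for all v ∈ V (Neumann data are natural BCs: they enter the RHS as boundary terms).
Substituting f(x) = -2*x^2 + x + 2/3, the right-hand side is ∫_0^2 (-2*x^2 + x + 2/3) v dx + v(2) + v(0).
Compatibility check (pure Neumann): taking v ≡ 1 ∈ V gives 0 = ∫_0^2 f dx + (1) − (-1), i.e. ∫_0^2 f dx must equal u'(0) − u'(2) = -2. Indeed ∫_0^2 (-2*x^2 + x + 2/3) dx = -2, so the data are compatible. The solution is then unique only up to an additive constant (fix it e.g. by requiring ∫_0^2 u dx = 0).


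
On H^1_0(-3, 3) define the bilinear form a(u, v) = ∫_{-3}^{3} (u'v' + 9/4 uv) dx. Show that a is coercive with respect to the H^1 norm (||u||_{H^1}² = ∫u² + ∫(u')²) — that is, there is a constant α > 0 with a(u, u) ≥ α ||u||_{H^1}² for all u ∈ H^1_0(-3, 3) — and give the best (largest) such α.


α = 1

Coercivity of a(·,·) on H^1_0(-3, 3) means a(u, u) ≥ α ||u||_{H^1}² for every u ∈ H^1_0.
The interval has length L = 6, and Poincaré/coercivity depend only on L. Here a(u, u) = ∫(u')² + (9/4)·∫u².
Here c = 9/4 ≥ 1, so a(u,u) = ∫(u')² + c∫u² ≥ ∫(u')² + ∫u² = ||u||_{H^1}², i.e. α = 1 works. No larger α is possible: a(u,u) ≥ α||u||_{H^1}² means (1−α)∫(u')² ≥ (α−c)∫u², and for the modes u_n = sin(nπ(x−x₀)/L) (x₀ the left endpoint) one has ∫u_n²/∫(u_n')² = (L/(nπ))² → 0, so a(u_n,u_n)/||u_n||_{H^1}² → 1. Hence the optimal constant is α = 1.
Therefore α = 1.


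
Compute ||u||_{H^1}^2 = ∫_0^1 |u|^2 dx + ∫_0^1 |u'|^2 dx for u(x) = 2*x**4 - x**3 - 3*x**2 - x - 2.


||u||_{H^1}^2 = 6893/315

The H^1 norm (squared) on an interval (0, L) is
  ||u||_{H^1}^2 = ∫_0^L u(x)^2 dx + ∫_0^L u'(x)^2 dx.
Compute u'(x) = 8*x**3 - 3*x**2 - 6*x - 1.
Then u(x)^2 = 4*x**8 - 4*x**7 - 11*x**6 + 2*x**5 + 3*x**4 + 10*x**3 + 13*x**2 + 4*x + 4 and u'(x)^2 = 64*x**6 - 48*x**5 - 87*x**4 + 20*x**3 + 42*x**2 + 12*x + 1.
Integrate each monomial from 0 to 1 using ∫_0^1 c·x^n dx = c·1^(n+1)/(n+1):
  ∫_0^1 u(x)^2 dx = ∫_0^1 (4*x^8 - 4*x^7 - 11*x^6 + 2*x^5 + 3*x^4 + 10*x^3 + 13*x^2 + 4*x + 4) dx. Term by term:
    ∫_0^1 4*x^8 dx = 4/9;  ∫_0^1 -4*x^7 dx = -1/2;  ∫_0^1 -11*x^6 dx = -11/7;
    ∫_0^1 2*x^5 dx = 1/3;  ∫_0^1 3*x^4 dx = 3/5;  ∫_0^1 10*x^3 dx = 5/2;
    ∫_0^1 13*x^2 dx = 13/3;  ∫_0^1 4*x dx = 2;  ∫_0^1 4 dx = 4.
  Sum: 4/9 − 1/2 − 11/7 + 1/3 + 3/5 + 5/2 + 13/3 + 2 + 4 = 3824/315.
  ∫_0^1 u'(x)^2 dx = ∫_0^1 (64*x^6 - 48*x^5 - 87*x^4 + 20*x^3 + 42*x^2 + 12*x + 1) dx. Term by term:
    ∫_0^1 64*x^6 dx = 64/7;  ∫_0^1 -48*x^5 dx = -8;  ∫_0^1 -87*x^4 dx = -87/5;
    ∫_0^1 20*x^3 dx = 5;  ∫_0^1 42*x^2 dx = 14;  ∫_0^1 12*x dx = 6;
    ∫_0^1 1 dx = 1.
  Sum: 64/7 − 8 − 87/5 + 5 + 14 + 6 + 1 = 341/35.
Adding: ||u||_{H^1}^2 = 3824/315 + 341/35 = 6893/315.


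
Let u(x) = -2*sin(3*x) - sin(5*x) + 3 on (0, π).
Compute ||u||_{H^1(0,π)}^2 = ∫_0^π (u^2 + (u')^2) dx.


||u||_{H^1(0,π)}^2 = -52/5 + 42*π

u'(x) = -6*cos(3*x) - 5*cos(5*x).
Expand u² and (u')² and integrate term by term on (0, π), using: for integers n ≥ 1, ∫_0^π sin²(nx) dx = ∫_0^π cos²(nx) dx = π/2; for n ≠ n', ∫_0^π sin(nx)sin(n'x) dx = ∫_0^π cos(nx)cos(n'x) dx = 0; and by product-to-sum, ∫_0^π sin(nx)cos(n'x) dx = ½∫_0^π [sin((n+n')x) + sin((n−n')x)] dx, which is 0 when n+n' is even and 2n/(n²−n'²) when n+n' is odd (it need not vanish on (0, π)). For the constant mode: ∫_0^π 1 dx = π, ∫_0^π cos(nx) dx = 0, ∫_0^π sin(nx) dx = (1−(−1)^n)/n.
  u² squared terms: (3)²·∫1 dx = 9·π = 9*π;  (-1)²·∫sin(5x)² dx = 1·π/2 = π/2;  (-2)²·∫sin(3x)² dx = 4·π/2 = 2*π.
  u² cross terms: 2·(3)·(-1)·∫1·sin(5x) dx = -6·(2/5) = -12/5;  2·(3)·(-2)·∫1·sin(3x) dx = -12·(2/3) = -8;  2·(-1)·(-2)·∫sin(5x)·sin(3x) dx = 4·(0) = 0.
  So ∫_0^π u² dx = 9*π + π/2 + 2*π − 12/5 − 8 + 0 = -52/5 + 23*π/2.
  (u')² squared terms: (-6)²·∫cos(3x)² dx = 36·π/2 = 18*π;  (-5)²·∫cos(5x)² dx = 25·π/2 = 25*π/2.
  (u')² cross terms: 2·(-6)·(-5)·∫cos(3x)·cos(5x) dx = 60·(0) = 0.
  So ∫_0^π (u')² dx = 18*π + 25*π/2 + 0 = 61*π/2.
||u||_{H^1}^2 = (-52/5 + 23*π/2) + (61*π/2) = -52/5 + 42*π.


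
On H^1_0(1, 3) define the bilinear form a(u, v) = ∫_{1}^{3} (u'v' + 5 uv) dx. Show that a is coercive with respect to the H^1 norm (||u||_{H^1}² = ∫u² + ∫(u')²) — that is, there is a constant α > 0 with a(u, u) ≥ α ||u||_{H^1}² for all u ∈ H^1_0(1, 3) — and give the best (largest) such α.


α = 1

Coercivity of a(·,·) on H^1_0(1, 3) means a(u, u) ≥ α ||u||_{H^1}² for every u ∈ H^1_0.
The interval has length L = 2, and Poincaré/coercivity depend only on L. Here a(u, u) = ∫(u')² + (5)·∫u².
Here c = 5 ≥ 1, so a(u,u) = ∫(u')² + c∫u² ≥ ∫(u')² + ∫u² = ||u||_{H^1}², i.e. α = 1 works. No larger α is possible: a(u,u) ≥ α||u||_{H^1}² means (1−α)∫(u')² ≥ (α−c)∫u², and for the modes u_n = sin(nπ(x−x₀)/L) (x₀ the left endpoint) one has ∫u_n²/∫(u_n')² = (L/(nπ))² → 0, so a(u_n,u_n)/||u_n||_{H^1}² → 1. Hence the optimal constant is α = 1.
Therefore α = 1.


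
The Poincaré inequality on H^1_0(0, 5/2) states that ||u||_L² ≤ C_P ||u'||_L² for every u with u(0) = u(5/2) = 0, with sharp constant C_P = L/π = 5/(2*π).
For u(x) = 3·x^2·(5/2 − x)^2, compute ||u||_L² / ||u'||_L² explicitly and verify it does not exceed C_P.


||u||_L² / ||u'||_L² = 5*sqrt(3)/12 < C_P = 5/(2*π).

u(x) = 3·x^2·(5/2 − x)^2, so u'(x) = 3*x*(2*x - 5)*(4*x - 5)/2.
u(x) = 3·x^2·(5/2 − x)^2 vanishes at x = 0 and x = 5/2, so u ∈ H^1_0(0, 5/2). Differentiate via the product rule and integrate the resulting polynomials term by term.
  ∫_0^5/2 u² dx = ∫_0^5/2 (9*x^8 - 90*x^7 + 675*x^6/2 - 1125*x^5/2 + 5625*x^4/16) dx. Term by term:
    ∫_0^5/2 9*x^8 dx = 1953125/512;  ∫_0^5/2 -90*x^7 dx = -17578125/1024;  ∫_0^5/2 675*x^6/2 dx = 52734375/1792;
    ∫_0^5/2 -1125*x^5/2 dx = -5859375/256;  ∫_0^5/2 5625*x^4/16 dx = 3515625/512.
  Sum: 1953125/512 − 17578125/1024 + 52734375/1792 − 5859375/256 + 3515625/512 = 390625/7168.
  ∫_0^5/2 (u')² dx = ∫_0^5/2 (144*x^6 - 1080*x^5 + 2925*x^4 - 3375*x^3 + 5625*x^2/4) dx. Term by term:
    ∫_0^5/2 144*x^6 dx = 703125/56;  ∫_0^5/2 -1080*x^5 dx = -703125/16;  ∫_0^5/2 2925*x^4 dx = 1828125/32;
    ∫_0^5/2 -3375*x^3 dx = -2109375/64;  ∫_0^5/2 5625*x^2/4 dx = 234375/32.
  Sum: 703125/56 − 703125/16 + 1828125/32 − 2109375/64 + 234375/32 = 46875/448.
∫_0^5/2 u² dx = 390625/7168, so ||u||_L² = 625*sqrt(7)/224.
∫_0^5/2 (u')² dx = 46875/448, so ||u'||_L² = 125*sqrt(21)/56.
Ratio ||u||_L² / ||u'||_L² = 5*sqrt(3)/12.
Sharp Poincaré constant on H^1_0(0, 5/2) is C_P = L/π = 5/(2*π), achieved by sin(2*π/5·x).
A polynomial bump cannot attain the sharp Poincaré constant (only the first sine eigenfunction does), so the ratio is strictly less than C_P, consistent with ||u||_L² ≤ C_P ||u'||_L².
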